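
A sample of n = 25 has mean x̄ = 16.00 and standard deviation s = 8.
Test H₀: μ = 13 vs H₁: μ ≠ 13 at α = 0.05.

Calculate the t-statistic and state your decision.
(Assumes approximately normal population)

df = n - 1 = 24
SE = s/√n = 8/√25 = 1.6000
t = (x̄ - μ₀)/SE = (16.00 - 13)/1.6000 = 1.8750
Critical value: t_{0.025,24} = ±2.064
p-value ≈ 0.0730
Decision: fail to reject H₀

Answer: t = 1.8750, fail to reject H₀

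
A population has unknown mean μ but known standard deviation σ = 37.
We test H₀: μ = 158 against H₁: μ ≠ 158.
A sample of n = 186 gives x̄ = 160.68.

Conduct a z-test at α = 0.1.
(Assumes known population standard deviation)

Standard error: SE = σ/√n = 37/√186 = 2.7130
z-statistic: z = (x̄ - μ₀)/SE = (160.68 - 158)/2.7130 = 0.9878
Critical value: ±1.645
p-value = 0.3233
Decision: fail to reject H₀

Answer: z = 0.9878, fail to reject H₀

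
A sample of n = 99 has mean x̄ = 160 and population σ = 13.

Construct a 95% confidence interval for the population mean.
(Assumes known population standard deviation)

Answer: (157.4393, 162.5607)

Derivation:
Confidence level: 95%, α = 0.05
z_0.025 = 1.960
SE = σ/√n = 13/√99 = 1.3065
Margin of error = 1.960 × 1.3065 = 2.5607
CI: x̄ ± margin = 160 ± 2.5607
CI: (157.4393, 162.5607)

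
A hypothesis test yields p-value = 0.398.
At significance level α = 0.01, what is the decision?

Answer: fail to reject H₀

Derivation:
Compare p-value to α:
0.398 ≥ 0.01
Decision: fail to reject H₀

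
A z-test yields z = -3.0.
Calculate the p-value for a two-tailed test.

Answer: p-value ≈ 0.0027

Derivation:
For z = -3.0:
p = 2×P(Z > |-3.0|) = 2×(1 - Φ(3.0)) = 0.0027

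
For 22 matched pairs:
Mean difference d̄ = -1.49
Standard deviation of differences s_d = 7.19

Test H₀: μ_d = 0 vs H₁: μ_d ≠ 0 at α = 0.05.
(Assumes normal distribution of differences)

df = n - 1 = 21
SE = s_d/√n = 7.19/√22 = 1.5329
t = d̄/SE = -1.49/1.5329 = -0.9720
Critical value: t_{0.025,21} = ±2.080
p-value ≈ 0.3421
Decision: fail to reject H₀

Answer: t = -0.9720, fail to reject H₀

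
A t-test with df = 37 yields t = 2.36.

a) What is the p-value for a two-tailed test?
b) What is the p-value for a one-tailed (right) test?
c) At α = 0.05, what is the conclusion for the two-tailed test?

Using t-distribution with df = 37:
a) Two-tailed: p = 2×P(T > 2.36) = 0.0237
b) One-tailed: p = P(T > 2.36) = 0.0118
c) 0.0237 < 0.05, reject H₀

Answer: a) 0.0237, b) 0.0118, c) reject H₀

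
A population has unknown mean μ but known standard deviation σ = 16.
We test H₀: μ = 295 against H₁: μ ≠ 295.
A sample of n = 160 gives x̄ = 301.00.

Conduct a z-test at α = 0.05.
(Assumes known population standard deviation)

Answer: z = 4.7435, reject H₀

Derivation:
Standard error: SE = σ/√n = 16/√160 = 1.2649
z-statistic: z = (x̄ - μ₀)/SE = (301.00 - 295)/1.2649 = 4.7435
Critical value: ±1.960
p-value < 0.0001
Decision: reject H₀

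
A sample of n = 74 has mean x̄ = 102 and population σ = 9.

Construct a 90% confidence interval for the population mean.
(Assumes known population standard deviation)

Answer: (100.2790, 103.7210)

Derivation:
Confidence level: 90%, α = 0.1
z_0.05 = 1.645
SE = σ/√n = 9/√74 = 1.0462
Margin of error = 1.645 × 1.0462 = 1.7210
CI: x̄ ± margin = 102 ± 1.7210
CI: (100.2790, 103.7210)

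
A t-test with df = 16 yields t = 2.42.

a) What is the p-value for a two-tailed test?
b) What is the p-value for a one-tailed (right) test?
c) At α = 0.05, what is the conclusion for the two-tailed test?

Using t-distribution with df = 16:
a) Two-tailed: p = 2×P(T > 2.42) = 0.0278
b) One-tailed: p = P(T > 2.42) = 0.0139
c) 0.0278 < 0.05, reject H₀

Answer: a) 0.0278, b) 0.0139, c) reject H₀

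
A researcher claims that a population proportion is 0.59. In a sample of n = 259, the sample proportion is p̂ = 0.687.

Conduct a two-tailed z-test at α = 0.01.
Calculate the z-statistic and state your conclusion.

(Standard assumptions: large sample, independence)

Answer: z = 3.1740, reject H₀

Derivation:
H₀: p = 0.59, H₁: p ≠ 0.59
Standard error: SE = √(p₀(1-p₀)/n) = √(0.59×0.41/259) = 0.030561
z-statistic: z = (p̂ - p₀)/SE = (0.687 - 0.59)/0.030561 = 3.1740
Critical value: z_0.005 = ±2.576
p-value = 0.0015
Decision: reject H₀ at α = 0.01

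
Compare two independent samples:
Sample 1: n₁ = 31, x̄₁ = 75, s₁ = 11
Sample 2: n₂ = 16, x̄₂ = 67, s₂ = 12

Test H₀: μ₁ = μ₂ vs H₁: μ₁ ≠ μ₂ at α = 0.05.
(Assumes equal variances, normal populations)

Pooled variance: s²_p = [30×11² + 15×12²]/(45) = 128.6667
s_p = 11.3431
SE = s_p×√(1/n₁ + 1/n₂) = 11.3431×√(1/31 + 1/16) = 3.4917
t = (x̄₁ - x̄₂)/SE = (75 - 67)/3.4917 = 2.2911
df = 45, t-critical = ±2.014
Decision: reject H₀

Answer: t = 2.2911, reject H₀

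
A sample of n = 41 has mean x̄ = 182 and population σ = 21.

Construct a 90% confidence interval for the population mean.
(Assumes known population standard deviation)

Answer: (176.6051, 187.3949)

Derivation:
Confidence level: 90%, α = 0.1
z_0.05 = 1.645
SE = σ/√n = 21/√41 = 3.2796
Margin of error = 1.645 × 3.2796 = 5.3949
CI: x̄ ± margin = 182 ± 5.3949
CI: (176.6051, 187.3949)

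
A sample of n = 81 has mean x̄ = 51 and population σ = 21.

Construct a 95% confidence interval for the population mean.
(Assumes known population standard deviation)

Answer: (46.4267, 55.5733)

Derivation:
Confidence level: 95%, α = 0.05
z_0.025 = 1.960
SE = σ/√n = 21/√81 = 2.3333
Margin of error = 1.960 × 2.3333 = 4.5733
CI: x̄ ± margin = 51 ± 4.5733
CI: (46.4267, 55.5733)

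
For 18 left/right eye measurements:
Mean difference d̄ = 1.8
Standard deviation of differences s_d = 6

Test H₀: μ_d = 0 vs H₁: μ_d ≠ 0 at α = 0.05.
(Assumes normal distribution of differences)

Answer: t = 1.2728, fail to reject H₀

Derivation:
df = n - 1 = 17
SE = s_d/√n = 6/√18 = 1.4142
t = d̄/SE = 1.8/1.4142 = 1.2728
Critical value: t_{0.025,17} = ±2.110
p-value ≈ 0.2202
Decision: fail to reject H₀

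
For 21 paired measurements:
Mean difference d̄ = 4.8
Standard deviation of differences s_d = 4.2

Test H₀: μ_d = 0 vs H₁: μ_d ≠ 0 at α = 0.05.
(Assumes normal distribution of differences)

df = n - 1 = 20
SE = s_d/√n = 4.2/√21 = 0.9165
t = d̄/SE = 4.8/0.9165 = 5.2373
Critical value: t_{0.025,20} = ±2.086
p-value < 0.0001
Decision: reject H₀

Answer: t = 5.2373, reject H₀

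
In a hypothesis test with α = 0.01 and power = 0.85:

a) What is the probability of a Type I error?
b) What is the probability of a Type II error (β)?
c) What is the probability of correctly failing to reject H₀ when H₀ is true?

Answer: a) 0.01, b) 0.15, c) 0.99

Derivation:
a) Type I error probability = α = 0.01
b) Power = P(reject H₀ | H₁ true) = 1 - β = 0.85, so Type II error probability = β = 1 - Power = 0.15
c) P(fail to reject H₀ | H₀ true) = 1 - α = 0.99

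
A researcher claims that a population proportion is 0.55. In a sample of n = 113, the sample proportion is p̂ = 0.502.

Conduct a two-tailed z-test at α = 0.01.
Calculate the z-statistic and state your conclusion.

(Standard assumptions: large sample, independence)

H₀: p = 0.55, H₁: p ≠ 0.55
Standard error: SE = √(p₀(1-p₀)/n) = √(0.55×0.45/113) = 0.046800
z-statistic: z = (p̂ - p₀)/SE = (0.502 - 0.55)/0.046800 = -1.0256
Critical value: z_0.005 = ±2.576
p-value = 0.3051
Decision: fail to reject H₀ at α = 0.01

Answer: z = -1.0256, fail to reject H₀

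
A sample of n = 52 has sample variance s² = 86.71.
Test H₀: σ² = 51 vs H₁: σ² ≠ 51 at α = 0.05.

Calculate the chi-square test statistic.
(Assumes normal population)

df = n - 1 = 51
χ² = (n-1)s²/σ₀² = 51×86.71/51 = 86.7100
Critical values: χ²_{0.975,51} = 33.162, χ²_{0.025,51} = 72.616
Rejection region: χ² < 33.162 or χ² > 72.616
Decision: reject H₀

Answer: χ² = 86.7100, reject H₀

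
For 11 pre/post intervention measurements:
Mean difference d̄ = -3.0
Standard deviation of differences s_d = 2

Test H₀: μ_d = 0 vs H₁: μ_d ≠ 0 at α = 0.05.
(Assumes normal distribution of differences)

Answer: t = -4.9751, reject H₀

Derivation:
df = n - 1 = 10
SE = s_d/√n = 2/√11 = 0.6030
t = d̄/SE = -3.0/0.6030 = -4.9751
Critical value: t_{0.025,10} = ±2.228
p-value ≈ 0.0006
Decision: reject H₀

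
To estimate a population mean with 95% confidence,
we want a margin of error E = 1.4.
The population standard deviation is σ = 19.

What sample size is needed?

Answer: n = 708

Derivation:
z_0.025 = 1.960
n = (z×σ/E)² = (1.960×19/1.4)²
n = 707.5600
Round up: n = 708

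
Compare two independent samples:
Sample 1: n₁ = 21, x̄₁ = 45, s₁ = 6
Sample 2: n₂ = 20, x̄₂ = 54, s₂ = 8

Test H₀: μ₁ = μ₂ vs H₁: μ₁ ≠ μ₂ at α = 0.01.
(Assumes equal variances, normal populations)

Answer: t = -4.0885, reject H₀

Derivation:
Pooled variance: s²_p = [20×6² + 19×8²]/(39) = 49.6410
s_p = 7.0456
SE = s_p×√(1/n₁ + 1/n₂) = 7.0456×√(1/21 + 1/20) = 2.2013
t = (x̄₁ - x̄₂)/SE = (45 - 54)/2.2013 = -4.0885
df = 39, t-critical = ±2.708
Decision: reject H₀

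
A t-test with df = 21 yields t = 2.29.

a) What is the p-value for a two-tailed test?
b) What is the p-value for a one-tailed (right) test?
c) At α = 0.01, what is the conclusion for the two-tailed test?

Using t-distribution with df = 21:
a) Two-tailed: p = 2×P(T > 2.29) = 0.0325
b) One-tailed: p = P(T > 2.29) = 0.0162
c) 0.0325 ≥ 0.01, fail to reject H₀

Answer: a) 0.0325, b) 0.0162, c) fail to reject H₀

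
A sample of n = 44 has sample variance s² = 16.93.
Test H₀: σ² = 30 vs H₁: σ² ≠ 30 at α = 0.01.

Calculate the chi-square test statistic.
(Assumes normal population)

Answer: χ² = 24.2663, fail to reject H₀

Derivation:
df = n - 1 = 43
χ² = (n-1)s²/σ₀² = 43×16.93/30 = 24.2663
Critical values: χ²_{0.995,43} = 22.859, χ²_{0.005,43} = 70.616
Rejection region: χ² < 22.859 or χ² > 70.616
Decision: fail to reject H₀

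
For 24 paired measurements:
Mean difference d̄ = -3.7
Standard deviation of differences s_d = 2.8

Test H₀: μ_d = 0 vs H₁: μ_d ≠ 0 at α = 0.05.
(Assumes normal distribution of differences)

df = n - 1 = 23
SE = s_d/√n = 2.8/√24 = 0.5715
t = d̄/SE = -3.7/0.5715 = -6.4742
Critical value: t_{0.025,23} = ±2.069
p-value < 0.0001
Decision: reject H₀

Answer: t = -6.4742, reject H₀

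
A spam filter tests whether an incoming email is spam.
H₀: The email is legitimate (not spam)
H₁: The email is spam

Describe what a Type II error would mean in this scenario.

Type I error: rejecting H₀ when it is actually true (false positive).
Type II error: failing to reject H₀ when H₁ is actually true (false negative).

Answer: Letting a spam email through to the inbox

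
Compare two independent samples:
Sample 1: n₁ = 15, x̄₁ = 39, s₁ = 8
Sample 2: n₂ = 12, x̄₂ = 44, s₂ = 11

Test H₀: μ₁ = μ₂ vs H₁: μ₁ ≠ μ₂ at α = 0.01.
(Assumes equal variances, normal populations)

Pooled variance: s²_p = [14×8² + 11×11²]/(25) = 89.0800
s_p = 9.4382
SE = s_p×√(1/n₁ + 1/n₂) = 9.4382×√(1/15 + 1/12) = 3.6554
t = (x̄₁ - x̄₂)/SE = (39 - 44)/3.6554 = -1.3678
df = 25, t-critical = ±2.787
Decision: fail to reject H₀

Answer: t = -1.3678, fail to reject H₀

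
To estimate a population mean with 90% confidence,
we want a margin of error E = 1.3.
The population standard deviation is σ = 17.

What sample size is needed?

z_0.05 = 1.645
n = (z×σ/E)² = (1.645×17/1.3)²
n = 462.7463
Round up: n = 463

Answer: n = 463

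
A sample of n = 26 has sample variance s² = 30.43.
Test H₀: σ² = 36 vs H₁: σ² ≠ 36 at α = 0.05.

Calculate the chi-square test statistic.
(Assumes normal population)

df = n - 1 = 25
χ² = (n-1)s²/σ₀² = 25×30.43/36 = 21.1319
Critical values: χ²_{0.975,25} = 13.120, χ²_{0.025,25} = 40.646
Rejection region: χ² < 13.120 or χ² > 40.646
Decision: fail to reject H₀

Answer: χ² = 21.1319, fail to reject H₀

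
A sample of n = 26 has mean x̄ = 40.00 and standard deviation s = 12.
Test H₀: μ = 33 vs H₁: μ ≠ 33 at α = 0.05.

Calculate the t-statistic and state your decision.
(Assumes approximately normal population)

df = n - 1 = 25
SE = s/√n = 12/√26 = 2.3534
t = (x̄ - μ₀)/SE = (40.00 - 33)/2.3534 = 2.9744
Critical value: t_{0.025,25} = ±2.060
p-value ≈ 0.0064
Decision: reject H₀

Answer: t = 2.9744, reject H₀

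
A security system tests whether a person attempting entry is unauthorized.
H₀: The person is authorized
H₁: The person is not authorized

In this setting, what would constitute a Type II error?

A Type I error (probability α) occurs when we reject a true H₀.
A Type II error (probability β) occurs when we fail to reject a false H₀.

Answer: Granting entry to an unauthorized person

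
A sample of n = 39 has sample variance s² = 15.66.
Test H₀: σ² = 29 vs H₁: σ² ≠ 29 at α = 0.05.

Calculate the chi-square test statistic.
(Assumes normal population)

Answer: χ² = 20.5200, reject H₀

Derivation:
df = n - 1 = 38
χ² = (n-1)s²/σ₀² = 38×15.66/29 = 20.5200
Critical values: χ²_{0.975,38} = 22.878, χ²_{0.025,38} = 56.896
Rejection region: χ² < 22.878 or χ² > 56.896
Decision: reject H₀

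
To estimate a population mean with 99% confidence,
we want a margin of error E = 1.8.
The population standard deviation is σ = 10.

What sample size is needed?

Answer: n = 205

Derivation:
z_0.005 = 2.576
n = (z×σ/E)² = (2.576×10/1.8)²
n = 204.8079
Round up: n = 205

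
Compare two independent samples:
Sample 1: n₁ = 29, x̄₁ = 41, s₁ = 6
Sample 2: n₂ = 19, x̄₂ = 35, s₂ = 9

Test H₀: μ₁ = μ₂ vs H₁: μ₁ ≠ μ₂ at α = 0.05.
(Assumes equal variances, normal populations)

Answer: t = 2.7765, reject H₀

Derivation:
Pooled variance: s²_p = [28×6² + 18×9²]/(46) = 53.6087
s_p = 7.3218
SE = s_p×√(1/n₁ + 1/n₂) = 7.3218×√(1/29 + 1/19) = 2.1610
t = (x̄₁ - x̄₂)/SE = (41 - 35)/2.1610 = 2.7765
df = 46, t-critical = ±2.013
Decision: reject H₀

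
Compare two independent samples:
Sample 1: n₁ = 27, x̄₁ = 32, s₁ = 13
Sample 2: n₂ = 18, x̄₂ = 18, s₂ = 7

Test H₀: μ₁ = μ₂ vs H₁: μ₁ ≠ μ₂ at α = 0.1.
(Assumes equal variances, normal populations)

Pooled variance: s²_p = [26×13² + 17×7²]/(43) = 121.5581
s_p = 11.0253
SE = s_p×√(1/n₁ + 1/n₂) = 11.0253×√(1/27 + 1/18) = 3.3549
t = (x̄₁ - x̄₂)/SE = (32 - 18)/3.3549 = 4.1730
df = 43, t-critical = ±1.681
Decision: reject H₀

Answer: t = 4.1730, reject H₀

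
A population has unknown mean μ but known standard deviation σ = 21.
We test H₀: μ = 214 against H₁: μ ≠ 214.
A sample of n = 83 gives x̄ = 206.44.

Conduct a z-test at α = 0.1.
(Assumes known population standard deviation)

Answer: z = -3.2798, reject H₀

Derivation:
Standard error: SE = σ/√n = 21/√83 = 2.3050
z-statistic: z = (x̄ - μ₀)/SE = (206.44 - 214)/2.3050 = -3.2798
Critical value: ±1.645
p-value = 0.0010
Decision: reject H₀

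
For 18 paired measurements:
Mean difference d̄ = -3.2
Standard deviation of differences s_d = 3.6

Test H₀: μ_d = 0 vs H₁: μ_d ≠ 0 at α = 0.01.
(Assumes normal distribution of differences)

df = n - 1 = 17
SE = s_d/√n = 3.6/√18 = 0.8485
t = d̄/SE = -3.2/0.8485 = -3.7714
Critical value: t_{0.005,17} = ±2.898
p-value ≈ 0.0015
Decision: reject H₀

Answer: t = -3.7714, reject H₀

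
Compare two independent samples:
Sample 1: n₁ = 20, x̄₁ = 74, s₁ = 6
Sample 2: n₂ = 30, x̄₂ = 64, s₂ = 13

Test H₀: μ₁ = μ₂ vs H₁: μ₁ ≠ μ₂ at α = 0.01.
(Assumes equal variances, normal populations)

Pooled variance: s²_p = [19×6² + 29×13²]/(48) = 116.3542
s_p = 10.7868
SE = s_p×√(1/n₁ + 1/n₂) = 10.7868×√(1/20 + 1/30) = 3.1139
t = (x̄₁ - x̄₂)/SE = (74 - 64)/3.1139 = 3.2114
df = 48, t-critical = ±2.682
Decision: reject H₀

Answer: t = 3.2114, reject H₀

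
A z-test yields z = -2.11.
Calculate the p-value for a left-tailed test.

For z = -2.11:
p = P(Z < -2.11) = Φ(-2.11) = 0.0174

Answer: p-value ≈ 0.0174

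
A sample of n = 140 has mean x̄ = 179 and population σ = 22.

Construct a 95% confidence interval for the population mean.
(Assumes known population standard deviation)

Confidence level: 95%, α = 0.05
z_0.025 = 1.960
SE = σ/√n = 22/√140 = 1.8593
Margin of error = 1.960 × 1.8593 = 3.6442
CI: x̄ ± margin = 179 ± 3.6442
CI: (175.3558, 182.6442)

Answer: (175.3558, 182.6442)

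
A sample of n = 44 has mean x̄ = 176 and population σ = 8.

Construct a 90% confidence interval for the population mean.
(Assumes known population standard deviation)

Answer: (174.0161, 177.9839)

Derivation:
Confidence level: 90%, α = 0.1
z_0.05 = 1.645
SE = σ/√n = 8/√44 = 1.2060
Margin of error = 1.645 × 1.2060 = 1.9839
CI: x̄ ± margin = 176 ± 1.9839
CI: (174.0161, 177.9839)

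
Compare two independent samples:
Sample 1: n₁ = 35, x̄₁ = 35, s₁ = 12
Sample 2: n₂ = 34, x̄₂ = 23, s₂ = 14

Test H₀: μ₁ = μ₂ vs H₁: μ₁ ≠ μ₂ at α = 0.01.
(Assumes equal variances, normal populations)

Pooled variance: s²_p = [34×12² + 33×14²]/(67) = 169.6119
s_p = 13.0235
SE = s_p×√(1/n₁ + 1/n₂) = 13.0235×√(1/35 + 1/34) = 3.1360
t = (x̄₁ - x̄₂)/SE = (35 - 23)/3.1360 = 3.8265
df = 67, t-critical = ±2.651
Decision: reject H₀

Answer: t = 3.8265, reject H₀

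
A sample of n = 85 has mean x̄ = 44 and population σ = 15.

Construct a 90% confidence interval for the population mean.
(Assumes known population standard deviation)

Confidence level: 90%, α = 0.1
z_0.05 = 1.645
SE = σ/√n = 15/√85 = 1.6270
Margin of error = 1.645 × 1.6270 = 2.6764
CI: x̄ ± margin = 44 ± 2.6764
CI: (41.3236, 46.6764)

Answer: (41.3236, 46.6764)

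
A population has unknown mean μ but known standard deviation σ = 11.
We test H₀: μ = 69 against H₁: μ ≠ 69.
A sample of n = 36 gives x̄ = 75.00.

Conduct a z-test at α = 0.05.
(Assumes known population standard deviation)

Answer: z = 3.2728, reject H₀

Derivation:
Standard error: SE = σ/√n = 11/√36 = 1.8333
z-statistic: z = (x̄ - μ₀)/SE = (75.00 - 69)/1.8333 = 3.2728
Critical value: ±1.960
p-value = 0.0011
Decision: reject H₀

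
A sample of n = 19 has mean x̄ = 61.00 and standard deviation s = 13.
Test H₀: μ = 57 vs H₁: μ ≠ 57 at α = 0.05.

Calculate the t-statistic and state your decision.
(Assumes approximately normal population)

Answer: t = 1.3412, fail to reject H₀

Derivation:
df = n - 1 = 18
SE = s/√n = 13/√19 = 2.9824
t = (x̄ - μ₀)/SE = (61.00 - 57)/2.9824 = 1.3412
Critical value: t_{0.025,18} = ±2.101
p-value ≈ 0.1965
Decision: fail to reject H₀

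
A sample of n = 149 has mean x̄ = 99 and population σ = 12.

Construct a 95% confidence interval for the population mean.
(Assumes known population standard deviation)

Confidence level: 95%, α = 0.05
z_0.025 = 1.960
SE = σ/√n = 12/√149 = 0.9831
Margin of error = 1.960 × 0.9831 = 1.9269
CI: x̄ ± margin = 99 ± 1.9269
CI: (97.0731, 100.9269)

Answer: (97.0731, 100.9269)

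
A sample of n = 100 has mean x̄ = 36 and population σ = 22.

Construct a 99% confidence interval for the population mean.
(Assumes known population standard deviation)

Answer: (30.3328, 41.6672)

Derivation:
Confidence level: 99%, α = 0.01
z_0.005 = 2.576
SE = σ/√n = 22/√100 = 2.2000
Margin of error = 2.576 × 2.2000 = 5.6672
CI: x̄ ± margin = 36 ± 5.6672
CI: (30.3328, 41.6672)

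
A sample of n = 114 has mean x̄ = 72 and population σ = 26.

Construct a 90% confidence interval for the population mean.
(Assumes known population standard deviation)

Confidence level: 90%, α = 0.1
z_0.05 = 1.645
SE = σ/√n = 26/√114 = 2.4351
Margin of error = 1.645 × 2.4351 = 4.0057
CI: x̄ ± margin = 72 ± 4.0057
CI: (67.9943, 76.0057)

Answer: (67.9943, 76.0057)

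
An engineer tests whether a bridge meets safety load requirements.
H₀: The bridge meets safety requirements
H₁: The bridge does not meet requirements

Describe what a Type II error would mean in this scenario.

Type I error: rejecting H₀ when it is actually true (false positive).
Type II error: failing to reject H₀ when H₁ is actually true (false negative).

Answer: Declaring an unsafe bridge to be safe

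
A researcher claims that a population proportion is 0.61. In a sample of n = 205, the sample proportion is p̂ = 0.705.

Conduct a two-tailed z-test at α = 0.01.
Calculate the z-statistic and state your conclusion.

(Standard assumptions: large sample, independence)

H₀: p = 0.61, H₁: p ≠ 0.61
Standard error: SE = √(p₀(1-p₀)/n) = √(0.61×0.39/205) = 0.034066
z-statistic: z = (p̂ - p₀)/SE = (0.705 - 0.61)/0.034066 = 2.7887
Critical value: z_0.005 = ±2.576
p-value = 0.0053
Decision: reject H₀ at α = 0.01

Answer: z = 2.7887, reject H₀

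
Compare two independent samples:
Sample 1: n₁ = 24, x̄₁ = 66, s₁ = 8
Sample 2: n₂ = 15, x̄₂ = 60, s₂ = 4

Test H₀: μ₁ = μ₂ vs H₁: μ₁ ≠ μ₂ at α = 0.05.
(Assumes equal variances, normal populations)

Pooled variance: s²_p = [23×8² + 14×4²]/(37) = 45.8378
s_p = 6.7704
SE = s_p×√(1/n₁ + 1/n₂) = 6.7704×√(1/24 + 1/15) = 2.2284
t = (x̄₁ - x̄₂)/SE = (66 - 60)/2.2284 = 2.6925
df = 37, t-critical = ±2.026
Decision: reject H₀

Answer: t = 2.6925, reject H₀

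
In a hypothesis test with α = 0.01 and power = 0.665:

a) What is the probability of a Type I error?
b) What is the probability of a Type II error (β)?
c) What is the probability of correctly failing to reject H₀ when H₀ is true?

a) Type I error probability = α = 0.01
b) Power = P(reject H₀ | H₁ true) = 1 - β = 0.665, so Type II error probability = β = 1 - Power = 0.335
c) P(fail to reject H₀ | H₀ true) = 1 - α = 0.99

Answer: a) 0.01, b) 0.335, c) 0.99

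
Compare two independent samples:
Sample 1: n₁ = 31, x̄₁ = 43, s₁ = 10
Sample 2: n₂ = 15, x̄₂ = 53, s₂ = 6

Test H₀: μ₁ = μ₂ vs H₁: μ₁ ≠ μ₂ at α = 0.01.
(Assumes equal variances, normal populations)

Answer: t = -3.5628, reject H₀

Derivation:
Pooled variance: s²_p = [30×10² + 14×6²]/(44) = 79.6364
s_p = 8.9239
SE = s_p×√(1/n₁ + 1/n₂) = 8.9239×√(1/31 + 1/15) = 2.8068
t = (x̄₁ - x̄₂)/SE = (43 - 53)/2.8068 = -3.5628
df = 44, t-critical = ±2.692
Decision: reject H₀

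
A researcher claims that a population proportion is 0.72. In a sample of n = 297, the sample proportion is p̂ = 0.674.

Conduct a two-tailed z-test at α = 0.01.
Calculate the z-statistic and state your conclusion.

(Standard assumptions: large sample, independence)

Answer: z = -1.7656, fail to reject H₀

Derivation:
H₀: p = 0.72, H₁: p ≠ 0.72
Standard error: SE = √(p₀(1-p₀)/n) = √(0.72×0.28/297) = 0.026054
z-statistic: z = (p̂ - p₀)/SE = (0.674 - 0.72)/0.026054 = -1.7656
Critical value: z_0.005 = ±2.576
p-value = 0.0775
Decision: fail to reject H₀ at α = 0.01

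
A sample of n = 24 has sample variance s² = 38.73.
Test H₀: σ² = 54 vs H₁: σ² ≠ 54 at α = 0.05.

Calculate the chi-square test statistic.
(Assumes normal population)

Answer: χ² = 16.4961, fail to reject H₀

Derivation:
df = n - 1 = 23
χ² = (n-1)s²/σ₀² = 23×38.73/54 = 16.4961
Critical values: χ²_{0.975,23} = 11.689, χ²_{0.025,23} = 38.076
Rejection region: χ² < 11.689 or χ² > 38.076
Decision: fail to reject H₀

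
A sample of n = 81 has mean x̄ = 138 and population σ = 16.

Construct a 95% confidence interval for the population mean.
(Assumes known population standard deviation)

Answer: (134.5155, 141.4845)

Derivation:
Confidence level: 95%, α = 0.05
z_0.025 = 1.960
SE = σ/√n = 16/√81 = 1.7778
Margin of error = 1.960 × 1.7778 = 3.4845
CI: x̄ ± margin = 138 ± 3.4845
CI: (134.5155, 141.4845)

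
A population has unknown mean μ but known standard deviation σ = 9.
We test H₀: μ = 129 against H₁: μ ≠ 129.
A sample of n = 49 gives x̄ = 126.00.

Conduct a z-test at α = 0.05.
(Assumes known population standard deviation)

Standard error: SE = σ/√n = 9/√49 = 1.2857
z-statistic: z = (x̄ - μ₀)/SE = (126.00 - 129)/1.2857 = -2.3334
Critical value: ±1.960
p-value = 0.0196
Decision: reject H₀

Answer: z = -2.3334, reject H₀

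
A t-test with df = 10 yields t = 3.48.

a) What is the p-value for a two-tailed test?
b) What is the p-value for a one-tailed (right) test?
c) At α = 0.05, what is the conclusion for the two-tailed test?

Using t-distribution with df = 10:
a) Two-tailed: p = 2×P(T > 3.48) = 0.0059
b) One-tailed: p = P(T > 3.48) = 0.0030
c) 0.0059 < 0.05, reject H₀

Answer: a) 0.0059, b) 0.0030, c) reject H₀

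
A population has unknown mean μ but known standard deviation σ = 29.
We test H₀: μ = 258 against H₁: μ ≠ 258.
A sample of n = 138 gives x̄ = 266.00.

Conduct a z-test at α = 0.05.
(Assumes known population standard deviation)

Standard error: SE = σ/√n = 29/√138 = 2.4686
z-statistic: z = (x̄ - μ₀)/SE = (266.00 - 258)/2.4686 = 3.2407
Critical value: ±1.960
p-value = 0.0012
Decision: reject H₀

Answer: z = 3.2407, reject H₀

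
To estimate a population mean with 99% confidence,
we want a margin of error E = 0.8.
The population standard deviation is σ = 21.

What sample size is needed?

Answer: n = 4573

Derivation:
z_0.005 = 2.576
n = (z×σ/E)² = (2.576×21/0.8)²
n = 4572.4644
Round up: n = 4573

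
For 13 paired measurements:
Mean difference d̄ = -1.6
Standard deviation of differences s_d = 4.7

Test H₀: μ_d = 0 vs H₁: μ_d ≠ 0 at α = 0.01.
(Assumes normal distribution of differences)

df = n - 1 = 12
SE = s_d/√n = 4.7/√13 = 1.3035
t = d̄/SE = -1.6/1.3035 = -1.2275
Critical value: t_{0.005,12} = ±3.055
p-value ≈ 0.2432
Decision: fail to reject H₀

Answer: t = -1.2275, fail to reject H₀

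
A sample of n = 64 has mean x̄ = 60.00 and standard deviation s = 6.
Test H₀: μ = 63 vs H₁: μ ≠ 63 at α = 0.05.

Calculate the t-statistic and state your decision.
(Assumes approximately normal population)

df = n - 1 = 63
SE = s/√n = 6/√64 = 0.7500
t = (x̄ - μ₀)/SE = (60.00 - 63)/0.7500 = -4.0000
Critical value: t_{0.025,63} = ±1.998
p-value ≈ 0.0002
Decision: reject H₀

Answer: t = -4.0000, reject H₀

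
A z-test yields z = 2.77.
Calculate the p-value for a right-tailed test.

For z = 2.77:
p = P(Z > 2.77) = 1 - Φ(2.77) = 0.0028

Answer: p-value ≈ 0.0028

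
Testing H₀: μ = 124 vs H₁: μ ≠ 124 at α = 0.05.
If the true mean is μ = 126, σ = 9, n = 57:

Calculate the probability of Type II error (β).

Answer: β ≈ 0.6110

Derivation:
SE = σ/√n = 9/√57 = 1.1921
Critical values: μ₀ ± z_0.025×SE = 124 ± 1.960×1.1921
Acceptance region: (121.6635, 126.3365)
Under H₁ (μ = 126): z_high = (126.3365 - 126)/1.1921 = 0.2823, z_low = (121.6635 - 126)/1.1921 = -3.6377
β = P(not reject | H₁) = Φ(0.2823) - Φ(-3.6377) ≈ 0.6110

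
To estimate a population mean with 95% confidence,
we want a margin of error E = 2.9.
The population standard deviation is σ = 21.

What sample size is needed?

z_0.025 = 1.960
n = (z×σ/E)² = (1.960×21/2.9)²
n = 201.4442
Round up: n = 202

Answer: n = 202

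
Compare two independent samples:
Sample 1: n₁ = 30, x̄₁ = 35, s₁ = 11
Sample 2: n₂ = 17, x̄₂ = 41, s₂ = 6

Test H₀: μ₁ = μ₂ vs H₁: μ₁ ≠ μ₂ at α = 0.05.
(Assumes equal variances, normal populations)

Pooled variance: s²_p = [29×11² + 16×6²]/(45) = 90.7778
s_p = 9.5277
SE = s_p×√(1/n₁ + 1/n₂) = 9.5277×√(1/30 + 1/17) = 2.8924
t = (x̄₁ - x̄₂)/SE = (35 - 41)/2.8924 = -2.0744
df = 45, t-critical = ±2.014
Decision: reject H₀

Answer: t = -2.0744, reject H₀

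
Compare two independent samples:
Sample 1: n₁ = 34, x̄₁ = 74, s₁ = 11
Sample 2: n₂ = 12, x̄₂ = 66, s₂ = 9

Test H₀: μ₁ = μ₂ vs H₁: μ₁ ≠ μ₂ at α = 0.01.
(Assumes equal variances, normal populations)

Pooled variance: s²_p = [33×11² + 11×9²]/(44) = 111.0000
s_p = 10.5357
SE = s_p×√(1/n₁ + 1/n₂) = 10.5357×√(1/34 + 1/12) = 3.5376
t = (x̄₁ - x̄₂)/SE = (74 - 66)/3.5376 = 2.2614
df = 44, t-critical = ±2.692
Decision: fail to reject H₀

Answer: t = 2.2614, fail to reject H₀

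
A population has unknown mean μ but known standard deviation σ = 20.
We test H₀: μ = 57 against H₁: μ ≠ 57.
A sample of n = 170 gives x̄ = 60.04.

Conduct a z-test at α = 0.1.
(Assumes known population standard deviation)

Standard error: SE = σ/√n = 20/√170 = 1.5339
z-statistic: z = (x̄ - μ₀)/SE = (60.04 - 57)/1.5339 = 1.9819
Critical value: ±1.645
p-value = 0.0475
Decision: reject H₀

Answer: z = 1.9819, reject H₀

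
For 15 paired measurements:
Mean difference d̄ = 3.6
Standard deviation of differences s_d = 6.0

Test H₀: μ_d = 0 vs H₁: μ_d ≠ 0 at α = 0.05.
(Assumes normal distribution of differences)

Answer: t = 2.3238, reject H₀

Derivation:
df = n - 1 = 14
SE = s_d/√n = 6.0/√15 = 1.5492
t = d̄/SE = 3.6/1.5492 = 2.3238
Critical value: t_{0.025,14} = ±2.145
p-value ≈ 0.0357
Decision: reject H₀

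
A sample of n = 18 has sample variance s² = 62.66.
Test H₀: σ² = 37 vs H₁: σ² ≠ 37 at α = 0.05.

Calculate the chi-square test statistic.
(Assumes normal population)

Answer: χ² = 28.7897, fail to reject H₀

Derivation:
df = n - 1 = 17
χ² = (n-1)s²/σ₀² = 17×62.66/37 = 28.7897
Critical values: χ²_{0.975,17} = 7.564, χ²_{0.025,17} = 30.191
Rejection region: χ² < 7.564 or χ² > 30.191
Decision: fail to reject H₀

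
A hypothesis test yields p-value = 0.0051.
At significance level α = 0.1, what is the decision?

Answer: reject H₀

Derivation:
Compare p-value to α:
0.0051 < 0.1
Decision: reject H₀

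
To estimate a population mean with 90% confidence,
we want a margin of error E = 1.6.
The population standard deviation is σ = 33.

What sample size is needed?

Answer: n = 1152

Derivation:
z_0.05 = 1.645
n = (z×σ/E)² = (1.645×33/1.6)²
n = 1151.1177
Round up: n = 1152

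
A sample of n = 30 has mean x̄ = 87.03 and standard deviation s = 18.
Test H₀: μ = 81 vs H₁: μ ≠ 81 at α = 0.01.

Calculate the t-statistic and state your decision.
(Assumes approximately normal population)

df = n - 1 = 29
SE = s/√n = 18/√30 = 3.2863
t = (x̄ - μ₀)/SE = (87.03 - 81)/3.2863 = 1.8349
Critical value: t_{0.005,29} = ±2.756
p-value ≈ 0.0768
Decision: fail to reject H₀

Answer: t = 1.8349, fail to reject H₀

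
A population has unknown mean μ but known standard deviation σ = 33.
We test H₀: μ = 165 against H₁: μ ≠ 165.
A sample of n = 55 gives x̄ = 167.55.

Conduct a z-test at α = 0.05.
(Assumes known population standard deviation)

Answer: z = 0.5731, fail to reject H₀

Derivation:
Standard error: SE = σ/√n = 33/√55 = 4.4497
z-statistic: z = (x̄ - μ₀)/SE = (167.55 - 165)/4.4497 = 0.5731
Critical value: ±1.960
p-value = 0.5666
Decision: fail to reject H₀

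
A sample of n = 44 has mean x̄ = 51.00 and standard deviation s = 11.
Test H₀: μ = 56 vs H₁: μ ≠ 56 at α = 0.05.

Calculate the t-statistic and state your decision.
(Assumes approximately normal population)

df = n - 1 = 43
SE = s/√n = 11/√44 = 1.6583
t = (x̄ - μ₀)/SE = (51.00 - 56)/1.6583 = -3.0151
Critical value: t_{0.025,43} = ±2.017
p-value ≈ 0.0043
Decision: reject H₀

Answer: t = -3.0151, reject H₀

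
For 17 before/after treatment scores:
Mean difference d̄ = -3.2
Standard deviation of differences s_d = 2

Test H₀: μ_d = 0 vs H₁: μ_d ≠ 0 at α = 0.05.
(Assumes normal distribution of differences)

Answer: t = -6.5966, reject H₀

Derivation:
df = n - 1 = 16
SE = s_d/√n = 2/√17 = 0.4851
t = d̄/SE = -3.2/0.4851 = -6.5966
Critical value: t_{0.025,16} = ±2.120
p-value < 0.0001
Decision: reject H₀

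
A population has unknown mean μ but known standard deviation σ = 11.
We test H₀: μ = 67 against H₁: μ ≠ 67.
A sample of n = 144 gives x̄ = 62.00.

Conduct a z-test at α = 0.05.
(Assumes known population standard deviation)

Standard error: SE = σ/√n = 11/√144 = 0.9167
z-statistic: z = (x̄ - μ₀)/SE = (62.00 - 67)/0.9167 = -5.4543
Critical value: ±1.960
p-value < 0.0001
Decision: reject H₀

Answer: z = -5.4543, reject H₀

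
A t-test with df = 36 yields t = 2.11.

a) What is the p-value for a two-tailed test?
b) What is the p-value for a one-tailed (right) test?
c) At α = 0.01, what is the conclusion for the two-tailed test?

Using t-distribution with df = 36:
a) Two-tailed: p = 2×P(T > 2.11) = 0.0419
b) One-tailed: p = P(T > 2.11) = 0.0209
c) 0.0419 ≥ 0.01, fail to reject H₀

Answer: a) 0.0419, b) 0.0209, c) fail to reject H₀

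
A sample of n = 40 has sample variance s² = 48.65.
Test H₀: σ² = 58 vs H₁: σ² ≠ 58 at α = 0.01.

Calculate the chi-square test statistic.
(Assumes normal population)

Answer: χ² = 32.7129, fail to reject H₀

Derivation:
df = n - 1 = 39
χ² = (n-1)s²/σ₀² = 39×48.65/58 = 32.7129
Critical values: χ²_{0.995,39} = 19.996, χ²_{0.005,39} = 65.476
Rejection region: χ² < 19.996 or χ² > 65.476
Decision: fail to reject H₀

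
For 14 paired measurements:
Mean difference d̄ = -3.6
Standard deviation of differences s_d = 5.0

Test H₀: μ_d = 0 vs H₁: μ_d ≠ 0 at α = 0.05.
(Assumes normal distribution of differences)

Answer: t = -2.6940, reject H₀

Derivation:
df = n - 1 = 13
SE = s_d/√n = 5.0/√14 = 1.3363
t = d̄/SE = -3.6/1.3363 = -2.6940
Critical value: t_{0.025,13} = ±2.160
p-value ≈ 0.0184
Decision: reject H₀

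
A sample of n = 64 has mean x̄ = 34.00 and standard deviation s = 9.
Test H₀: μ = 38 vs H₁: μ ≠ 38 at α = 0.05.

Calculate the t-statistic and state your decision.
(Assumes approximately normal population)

Answer: t = -3.5556, reject H₀

Derivation:
df = n - 1 = 63
SE = s/√n = 9/√64 = 1.1250
t = (x̄ - μ₀)/SE = (34.00 - 38)/1.1250 = -3.5556
Critical value: t_{0.025,63} = ±1.998
p-value ≈ 0.0007
Decision: reject H₀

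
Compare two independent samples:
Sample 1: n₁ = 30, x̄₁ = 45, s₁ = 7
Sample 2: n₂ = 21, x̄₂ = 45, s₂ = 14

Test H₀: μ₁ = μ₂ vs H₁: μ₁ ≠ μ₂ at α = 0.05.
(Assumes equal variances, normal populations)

Pooled variance: s²_p = [29×7² + 20×14²]/(49) = 109.0000
s_p = 10.4403
SE = s_p×√(1/n₁ + 1/n₂) = 10.4403×√(1/30 + 1/21) = 2.9705
t = (x̄₁ - x̄₂)/SE = (45 - 45)/2.9705 = 0.0000
df = 49, t-critical = ±2.010
Decision: fail to reject H₀

Answer: t = 0.0000, fail to reject H₀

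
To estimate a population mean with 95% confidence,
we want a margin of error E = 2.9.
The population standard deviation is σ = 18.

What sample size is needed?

Answer: n = 148

Derivation:
z_0.025 = 1.960
n = (z×σ/E)² = (1.960×18/2.9)²
n = 147.9998
Round up: n = 148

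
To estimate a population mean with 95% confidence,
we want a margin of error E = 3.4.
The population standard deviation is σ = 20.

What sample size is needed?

z_0.025 = 1.960
n = (z×σ/E)² = (1.960×20/3.4)²
n = 132.9273
Round up: n = 133

Answer: n = 133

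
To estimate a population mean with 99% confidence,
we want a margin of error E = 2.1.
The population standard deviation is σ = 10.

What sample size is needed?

z_0.005 = 2.576
n = (z×σ/E)² = (2.576×10/2.1)²
n = 150.4711
Round up: n = 151

Answer: n = 151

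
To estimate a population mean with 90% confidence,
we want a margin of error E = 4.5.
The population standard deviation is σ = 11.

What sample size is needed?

z_0.05 = 1.645
n = (z×σ/E)² = (1.645×11/4.5)²
n = 16.1693
Round up: n = 17

Answer: n = 17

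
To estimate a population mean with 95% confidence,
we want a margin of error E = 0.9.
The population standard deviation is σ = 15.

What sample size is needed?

z_0.025 = 1.960
n = (z×σ/E)² = (1.960×15/0.9)²
n = 1067.1111
Round up: n = 1068

Answer: n = 1068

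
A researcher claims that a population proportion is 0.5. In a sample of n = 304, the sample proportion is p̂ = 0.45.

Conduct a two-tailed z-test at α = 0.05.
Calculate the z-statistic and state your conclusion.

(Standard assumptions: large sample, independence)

H₀: p = 0.5, H₁: p ≠ 0.5
Standard error: SE = √(p₀(1-p₀)/n) = √(0.5×0.5/304) = 0.028677
z-statistic: z = (p̂ - p₀)/SE = (0.45 - 0.5)/0.028677 = -1.7436
Critical value: z_0.025 = ±1.960
p-value = 0.0812
Decision: fail to reject H₀ at α = 0.05

Answer: z = -1.7436, fail to reject H₀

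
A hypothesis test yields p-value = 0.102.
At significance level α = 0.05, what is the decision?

Compare p-value to α:
0.102 ≥ 0.05
Decision: fail to reject H₀

Answer: fail to reject H₀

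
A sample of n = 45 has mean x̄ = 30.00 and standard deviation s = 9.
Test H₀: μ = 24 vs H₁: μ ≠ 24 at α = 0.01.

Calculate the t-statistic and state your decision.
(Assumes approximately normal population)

df = n - 1 = 44
SE = s/√n = 9/√45 = 1.3416
t = (x̄ - μ₀)/SE = (30.00 - 24)/1.3416 = 4.4723
Critical value: t_{0.005,44} = ±2.692
p-value ≈ 0.0001
Decision: reject H₀

Answer: t = 4.4723, reject H₀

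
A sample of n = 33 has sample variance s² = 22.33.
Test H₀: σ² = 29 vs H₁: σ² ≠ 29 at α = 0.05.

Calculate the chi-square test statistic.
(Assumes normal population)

df = n - 1 = 32
χ² = (n-1)s²/σ₀² = 32×22.33/29 = 24.6400
Critical values: χ²_{0.975,32} = 18.291, χ²_{0.025,32} = 49.480
Rejection region: χ² < 18.291 or χ² > 49.480
Decision: fail to reject H₀

Answer: χ² = 24.6400, fail to reject H₀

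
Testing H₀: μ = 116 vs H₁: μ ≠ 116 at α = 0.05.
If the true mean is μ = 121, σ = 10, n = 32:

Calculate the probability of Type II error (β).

SE = σ/√n = 10/√32 = 1.7678
Critical values: μ₀ ± z_0.025×SE = 116 ± 1.960×1.7678
Acceptance region: (112.5351, 119.4649)
Under H₁ (μ = 121): z_high = (119.4649 - 121)/1.7678 = -0.8684, z_low = (112.5351 - 121)/1.7678 = -4.7884
β = P(not reject | H₁) = Φ(-0.8684) - Φ(-4.7884) ≈ 0.1926

Answer: β ≈ 0.1926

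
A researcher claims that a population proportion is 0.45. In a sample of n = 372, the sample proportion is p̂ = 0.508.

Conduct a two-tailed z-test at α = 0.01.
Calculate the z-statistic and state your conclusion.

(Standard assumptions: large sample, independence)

Answer: z = 2.2486, fail to reject H₀

Derivation:
H₀: p = 0.45, H₁: p ≠ 0.45
Standard error: SE = √(p₀(1-p₀)/n) = √(0.45×0.55/372) = 0.025794
z-statistic: z = (p̂ - p₀)/SE = (0.508 - 0.45)/0.025794 = 2.2486
Critical value: z_0.005 = ±2.576
p-value = 0.0245
Decision: fail to reject H₀ at α = 0.01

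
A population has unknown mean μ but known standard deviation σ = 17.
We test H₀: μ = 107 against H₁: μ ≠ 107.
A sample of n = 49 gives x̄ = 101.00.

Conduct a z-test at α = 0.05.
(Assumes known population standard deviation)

Standard error: SE = σ/√n = 17/√49 = 2.4286
z-statistic: z = (x̄ - μ₀)/SE = (101.00 - 107)/2.4286 = -2.4706
Critical value: ±1.960
p-value = 0.0135
Decision: reject H₀

Answer: z = -2.4706, reject H₀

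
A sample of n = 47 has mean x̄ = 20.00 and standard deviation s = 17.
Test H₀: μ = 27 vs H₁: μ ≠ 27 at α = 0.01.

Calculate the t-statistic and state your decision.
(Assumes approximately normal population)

df = n - 1 = 46
SE = s/√n = 17/√47 = 2.4797
t = (x̄ - μ₀)/SE = (20.00 - 27)/2.4797 = -2.8229
Critical value: t_{0.005,46} = ±2.687
p-value ≈ 0.0070
Decision: reject H₀

Answer: t = -2.8229, reject H₀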